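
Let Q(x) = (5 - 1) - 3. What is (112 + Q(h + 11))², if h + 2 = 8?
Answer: 12769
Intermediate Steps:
h = 6 (h = -2 + 8 = 6)
Q(x) = 1 (Q(x) = 4 - 3 = 1)
(112 + Q(h + 11))² = (112 + 1)² = 113² = 12769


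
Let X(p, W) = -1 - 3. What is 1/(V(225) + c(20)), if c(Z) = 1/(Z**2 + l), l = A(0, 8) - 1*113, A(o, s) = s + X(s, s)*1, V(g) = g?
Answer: 291/65476 ≈ 0.0044444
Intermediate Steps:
X(p, W) = -4
A(o, s) = -4 + s (A(o, s) = s - 4*1 = s - 4 = -4 + s)
l = -109 (l = (-4 + 8) - 1*113 = 4 - 113 = -109)
c(Z) = 1/(-109 + Z**2) (c(Z) = 1/(Z**2 - 109) = 1/(-109 + Z**2))
1/(V(225) + c(20)) = 1/(225 + 1/(-109 + 20**2)) = 1/(225 + 1/(-109 + 400)) = 1/(225 + 1/291) = 1/(65476/291) = 291/65476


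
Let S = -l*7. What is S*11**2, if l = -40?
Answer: 33880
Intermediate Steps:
S = 280 (S = -(-40)*7 = -1*(-280) = 280)
S*11**2 = 280*11**2 = 280*121 = 33880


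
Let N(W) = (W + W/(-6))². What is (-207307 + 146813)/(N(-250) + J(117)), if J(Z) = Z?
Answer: -38889/27977 ≈ -1.3900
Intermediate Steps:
N(W) = 25*W²/36 (N(W) = (W + W*(-⅙))² = (W - W/6)² = (5*W/6)² = 25*W²/36)
(-207307 + 146813)/(N(-250) + J(117)) = (-207307 + 146813)/((25/36)*(-250)² + 117) = -60494/((25/36)*62500 + 117) = -60494/(390625/9 + 117) = -60494/391678/9 = -60494*9/391678 = -38889/27977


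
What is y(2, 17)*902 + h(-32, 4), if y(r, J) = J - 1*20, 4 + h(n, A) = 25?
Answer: -2685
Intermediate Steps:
h(n, A) = 21 (h(n, A) = -4 + 25 = 21)
y(r, J) = -20 + J (y(r, J) = J - 20 = -20 + J)
y(2, 17)*902 + h(-32, 4) = (-20 + 17)*902 + 21 = -3*902 + 21 = -2706 + 21 = -2685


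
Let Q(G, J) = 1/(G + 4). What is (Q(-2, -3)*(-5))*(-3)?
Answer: 15/2 ≈ 7.5000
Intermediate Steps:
Q(G, J) = 1/(4 + G)
(Q(-2, -3)*(-5))*(-3) = (-5/(4 - 2))*(-3) = (-5/2)*(-3) = ((½)*(-5))*(-3) = -5/2*(-3) = 15/2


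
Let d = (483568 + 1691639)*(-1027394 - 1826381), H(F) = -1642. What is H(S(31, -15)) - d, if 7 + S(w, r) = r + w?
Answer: 6207551354783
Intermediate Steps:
S(w, r) = -7 + r + w (S(w, r) = -7 + (r + w) = -7 + r + w)
d = -6207551356425 (d = 2175207*(-2853775) = -6207551356425)
H(S(31, -15)) - d = -1642 - 1*(-6207551356425) = -1642 + 6207551356425 = 6207551354783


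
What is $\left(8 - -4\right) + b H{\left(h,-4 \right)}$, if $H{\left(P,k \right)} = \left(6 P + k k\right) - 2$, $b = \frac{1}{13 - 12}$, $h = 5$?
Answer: $56$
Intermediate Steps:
$b = 1$ ($b = 1^{-1} = 1$)
$H{\left(P,k \right)} = -2 + k^{2} + 6 P$ ($H{\left(P,k \right)} = \left(6 P + k^{2}\right) - 2 = \left(k^{2} + 6 P\right) - 2 = -2 + k^{2} + 6 P$)
$\left(8 - -4\right) + b H{\left(h,-4 \right)} = \left(8 - -4\right) + 1 \left(-2 + \left(-4\right)^{2} + 6 \cdot 5\right) = \left(8 + 4\right) + 1 \left(-2 + 16 + 30\right) = 12 + 1 \cdot 44 = 12 + 44 = 56$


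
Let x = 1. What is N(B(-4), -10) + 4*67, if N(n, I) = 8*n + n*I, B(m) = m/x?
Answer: 276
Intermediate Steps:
B(m) = m (B(m) = m/1 = m*1 = m)
N(n, I) = 8*n + I*n
N(B(-4), -10) + 4*67 = -4*(8 - 10) + 4*67 = -4*(-2) + 268 = 8 + 268 = 276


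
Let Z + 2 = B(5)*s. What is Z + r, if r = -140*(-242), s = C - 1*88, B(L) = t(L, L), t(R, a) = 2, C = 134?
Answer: 33970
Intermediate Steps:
B(L) = 2
s = 46 (s = 134 - 1*88 = 134 - 88 = 46)
r = 33880
Z = 90 (Z = -2 + 2*46 = -2 + 92 = 90)
Z + r = 90 + 33880 = 33970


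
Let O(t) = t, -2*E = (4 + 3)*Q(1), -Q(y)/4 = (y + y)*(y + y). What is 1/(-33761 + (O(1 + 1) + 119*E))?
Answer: -1/27095 ≈ -3.6907e-5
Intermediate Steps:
Q(y) = -16*y**2 (Q(y) = -4*(y + y)*(y + y) = -4*2*y*2*y = -16*y**2)
E = 56 (E = -(4 + 3)*(-16*1**2)/2 = -7*(-16*1)/2 = -7*(-16)/2 = -1/2*(-112) = 56)
1/(-33761 + (O(1 + 1) + 119*E)) = 1/(-33761 + ((1 + 1) + 119*56)) = 1/(-33761 + (2 + 6664)) = 1/(-33761 + 6666) = 1/(-27095) = -1/27095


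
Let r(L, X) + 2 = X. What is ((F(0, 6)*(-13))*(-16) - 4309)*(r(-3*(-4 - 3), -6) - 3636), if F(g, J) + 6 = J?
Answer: 15701996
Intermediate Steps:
F(g, J) = -6 + J
r(L, X) = -2 + X
((F(0, 6)*(-13))*(-16) - 4309)*(r(-3*(-4 - 3), -6) - 3636) = (((-6 + 6)*(-13))*(-16) - 4309)*((-2 - 6) - 3636) = ((0*(-13))*(-16) - 4309)*(-8 - 3636) = (0*(-16) - 4309)*(-3644) = (0 - 4309)*(-3644) = -4309*(-3644) = 15701996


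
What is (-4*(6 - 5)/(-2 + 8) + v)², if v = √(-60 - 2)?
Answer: (2 - 3*I*√62)²/9 ≈ -61.556 - 10.499*I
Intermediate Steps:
v = I*√62 (v = √(-62) = I*√62 ≈ 7.874*I)
(-4*(6 - 5)/(-2 + 8) + v)² = (-4*(6 - 5)/(-2 + 8) + I*√62)² = (-4/6 + I*√62)² = (-4*⅙ + I*√62)² = (-⅔ + I*√62)²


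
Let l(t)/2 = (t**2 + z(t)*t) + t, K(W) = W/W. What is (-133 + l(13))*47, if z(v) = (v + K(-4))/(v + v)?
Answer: 11515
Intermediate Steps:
K(W) = 1
z(v) = (1 + v)/(2*v) (z(v) = (v + 1)/(v + v) = (1 + v)/((2*v)) = (1 + v)*(1/(2*v)) = (1 + v)/(2*v))
l(t) = 1 + 2*t**2 + 3*t (l(t) = 2*((t**2 + ((1 + t)/(2*t))*t) + t) = 2*((t**2 + (1/2 + t/2)) + t) = 2*((1/2 + t**2 + t/2) + t) = 2*(1/2 + t**2 + 3*t/2) = 1 + 2*t**2 + 3*t)
(-133 + l(13))*47 = (-133 + (1 + 13 + 2*13*(1 + 13)))*47 = (-133 + (1 + 13 + 2*13*14))*47 = (-133 + (1 + 13 + 364))*47 = (-133 + 378)*47 = 245*47 = 11515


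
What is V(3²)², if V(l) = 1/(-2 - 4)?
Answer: 1/36 ≈ 0.027778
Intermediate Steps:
V(l) = -⅙ (V(l) = 1/(-6) = -⅙)
V(3²)² = (-⅙)² = 1/36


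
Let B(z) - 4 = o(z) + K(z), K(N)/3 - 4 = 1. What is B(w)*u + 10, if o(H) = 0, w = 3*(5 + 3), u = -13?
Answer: -237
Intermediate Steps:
w = 24 (w = 3*8 = 24)
K(N) = 15 (K(N) = 12 + 3*1 = 12 + 3 = 15)
B(z) = 19 (B(z) = 4 + (0 + 15) = 4 + 15 = 19)
B(w)*u + 10 = 19*(-13) + 10 = -247 + 10 = -237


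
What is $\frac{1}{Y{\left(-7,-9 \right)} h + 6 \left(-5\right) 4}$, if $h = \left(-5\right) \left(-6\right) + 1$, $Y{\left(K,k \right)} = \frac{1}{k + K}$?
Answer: $- \frac{16}{1951} \approx -0.0082009$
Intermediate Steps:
$Y{\left(K,k \right)} = \frac{1}{K + k}$
$h = 31$ ($h = 30 + 1 = 31$)
$\frac{1}{Y{\left(-7,-9 \right)} h + 6 \left(-5\right) 4} = \frac{1}{\frac{1}{-7 - 9} \cdot 31 + 6 \left(-5\right) 4} = \frac{1}{\frac{1}{-16} \cdot 31 - 120} = \frac{1}{\left(- \frac{1}{16}\right) 31 - 120} = \frac{1}{- \frac{31}{16} - 120} = \frac{1}{- \frac{1951}{16}} = - \frac{16}{1951}$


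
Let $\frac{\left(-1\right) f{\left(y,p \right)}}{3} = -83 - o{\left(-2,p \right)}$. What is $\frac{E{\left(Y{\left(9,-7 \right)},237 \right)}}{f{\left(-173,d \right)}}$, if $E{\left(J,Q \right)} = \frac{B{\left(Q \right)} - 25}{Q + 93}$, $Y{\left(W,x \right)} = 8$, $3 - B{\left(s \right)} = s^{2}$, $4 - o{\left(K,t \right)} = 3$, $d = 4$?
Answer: $- \frac{56191}{83160} \approx -0.6757$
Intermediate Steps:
$o{\left(K,t \right)} = 1$ ($o{\left(K,t \right)} = 4 - 3 = 1$)
$B{\left(s \right)} = 3 - s^{2}$
$f{\left(y,p \right)} = 252$ ($f{\left(y,p \right)} = - 3 \left(-83 - 1\right) = \left(-3\right) \left(-84\right) = 252$)
$E{\left(J,Q \right)} = \frac{-22 - Q^{2}}{93 + Q}$ ($E{\left(J,Q \right)} = \frac{\left(3 - Q^{2}\right) - 25}{Q + 93} = \frac{-22 - Q^{2}}{93 + Q}$)
$\frac{E{\left(Y{\left(9,-7 \right)},237 \right)}}{f{\left(-173,d \right)}} = \frac{\frac{1}{93 + 237} \left(-22 - 237^{2}\right)}{252} = \frac{-22 - 56169}{330} \cdot \frac{1}{252} = \frac{1}{330} \left(-56191\right) \frac{1}{252} = \left(- \frac{56191}{330}\right) \frac{1}{252} = - \frac{56191}{83160}$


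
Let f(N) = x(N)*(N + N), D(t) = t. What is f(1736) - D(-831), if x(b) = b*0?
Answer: 831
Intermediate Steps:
x(b) = 0
f(N) = 0 (f(N) = 0*(N + N) = 0*(2*N) = 0)
f(1736) - D(-831) = 0 - 1*(-831) = 0 + 831 = 831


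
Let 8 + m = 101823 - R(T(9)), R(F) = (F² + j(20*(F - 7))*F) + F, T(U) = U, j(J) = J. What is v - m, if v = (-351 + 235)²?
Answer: -87909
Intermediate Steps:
R(F) = F + F² + F*(-140 + 20*F) (R(F) = (F² + (20*(F - 7))*F) + F = (F² + (20*(-7 + F))*F) + F = (F² + (-140 + 20*F)*F) + F = (F² + F*(-140 + 20*F)) + F = F + F² + F*(-140 + 20*F))
m = 101365 (m = -8 + (101823 - 9*(-139 + 21*9)) = -8 + (101823 - 9*(-139 + 189)) = -8 + (101823 - 9*50) = -8 + (101823 - 1*450) = -8 + (101823 - 450) = -8 + 101373 = 101365)
v = 13456 (v = (-116)² = 13456)
v - m = 13456 - 1*101365 = 13456 - 101365 = -87909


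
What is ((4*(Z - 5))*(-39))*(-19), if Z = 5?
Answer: 0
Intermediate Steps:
((4*(Z - 5))*(-39))*(-19) = ((4*(5 - 5))*(-39))*(-19) = ((4*0)*(-39))*(-19) = (0*(-39))*(-19) = 0*(-19) = 0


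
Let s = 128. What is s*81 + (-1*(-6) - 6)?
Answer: 10368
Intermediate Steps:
s*81 + (-1*(-6) - 6) = 128*81 + (-1*(-6) - 6) = 10368 + (6 - 6) = 10368 + 0 = 10368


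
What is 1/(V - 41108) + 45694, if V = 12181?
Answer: 1321790337/28927 ≈ 45694.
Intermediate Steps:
1/(V - 41108) + 45694 = 1/(12181 - 41108) + 45694 = 1/(-28927) + 45694 = -1/28927 + 45694 = 1321790337/28927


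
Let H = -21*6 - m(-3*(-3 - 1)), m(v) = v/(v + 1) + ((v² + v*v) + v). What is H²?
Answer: 30802500/169 ≈ 1.8226e+5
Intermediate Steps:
m(v) = v + 2*v² + v/(1 + v) (m(v) = v/(1 + v) + ((v² + v²) + v) = v/(1 + v) + (2*v² + v) = v/(1 + v) + (v + 2*v²) = v + 2*v² + v/(1 + v))
H = -5550/13 (H = -21*6 - (-3*(-3 - 1))*(2 + 2*(-3*(-3 - 1))² + 3*(-3*(-3 - 1)))/(1 - 3*(-3 - 1)) = -126 - (-3*(-4))*(2 + 2*(-3*(-4))² + 3*(-3*(-4)))/(1 - 3*(-4)) = -126 - 12*(2 + 2*12² + 3*12)/(1 + 12) = -126 - 12*(2 + 2*144 + 36)/13 = -126 - 12*(2 + 288 + 36)/13 = -126 - 12*326/13 = -126 - 1*3912/13 = -126 - 3912/13 = -5550/13 ≈ -426.92)
H² = (-5550/13)² = 30802500/169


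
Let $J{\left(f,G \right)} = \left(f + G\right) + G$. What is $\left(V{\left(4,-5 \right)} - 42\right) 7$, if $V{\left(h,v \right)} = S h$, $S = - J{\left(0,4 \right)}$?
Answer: $-518$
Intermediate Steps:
$J{\left(f,G \right)} = f + 2 G$ ($J{\left(f,G \right)} = \left(G + f\right) + G = f + 2 G$)
$S = -8$ ($S = - (0 + 2 \cdot 4) = - (0 + 8) = \left(-1\right) 8 = -8$)
$V{\left(h,v \right)} = - 8 h$
$\left(V{\left(4,-5 \right)} - 42\right) 7 = \left(\left(-8\right) 4 - 42\right) 7 = \left(-32 - 42\right) 7 = \left(-74\right) 7 = -518$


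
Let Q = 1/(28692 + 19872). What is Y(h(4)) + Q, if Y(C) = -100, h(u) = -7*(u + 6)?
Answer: -4856399/48564 ≈ -100.00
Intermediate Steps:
h(u) = -42 - 7*u (h(u) = -7*(6 + u) = -42 - 7*u)
Q = 1/48564 ≈ 2.0591e-5
Y(h(4)) + Q = -100 + 1/48564 = -4856399/48564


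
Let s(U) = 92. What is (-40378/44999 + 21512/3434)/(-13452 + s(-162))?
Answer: -12196477/30359925320 ≈ -0.00040173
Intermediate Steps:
(-40378/44999 + 21512/3434)/(-13452 + s(-162)) = (-40378/44999 + 21512/3434)/(-13452 + 92) = (-40378*1/44999 + 21512*(1/3434))/(-13360) = (-40378/44999 + 10756/1717)*(-1/13360) = (24392954/4544899)*(-1/13360) = -12196477/30359925320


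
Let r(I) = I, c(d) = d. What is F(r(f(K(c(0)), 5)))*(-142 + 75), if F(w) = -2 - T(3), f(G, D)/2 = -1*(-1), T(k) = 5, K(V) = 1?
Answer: 469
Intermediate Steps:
f(G, D) = 2 (f(G, D) = 2*(-1*(-1)) = 2*1 = 2)
F(w) = -7 (F(w) = -2 - 1*5 = -2 - 5 = -7)
F(r(f(K(c(0)), 5)))*(-142 + 75) = -7*(-142 + 75) = -7*(-67) = 469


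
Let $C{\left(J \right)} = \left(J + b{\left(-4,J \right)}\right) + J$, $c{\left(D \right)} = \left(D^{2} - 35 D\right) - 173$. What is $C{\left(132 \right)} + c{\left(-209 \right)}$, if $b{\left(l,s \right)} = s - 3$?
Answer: $51216$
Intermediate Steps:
$b{\left(l,s \right)} = -3 + s$
$c{\left(D \right)} = -173 + D^{2} - 35 D$
$C{\left(J \right)} = -3 + 3 J$ ($C{\left(J \right)} = \left(J + \left(-3 + J\right)\right) + J = \left(-3 + 2 J\right) + J = -3 + 3 J$)
$C{\left(132 \right)} + c{\left(-209 \right)} = \left(-3 + 3 \cdot 132\right) - \left(-7142 - 43681\right) = \left(-3 + 396\right) + \left(-173 + 43681 + 7315\right) = 393 + 50823 = 51216$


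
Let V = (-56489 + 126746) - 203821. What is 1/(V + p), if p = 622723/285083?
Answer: -285083/38076203089 ≈ -7.4872e-6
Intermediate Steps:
V = -133564 (V = 70257 - 203821 = -133564)
p = 622723/285083 (p = 622723*(1/285083) = 622723/285083 ≈ 2.1844)
1/(V + p) = 1/(-133564 + 622723/285083) = 1/(-38076203089/285083) = -285083/38076203089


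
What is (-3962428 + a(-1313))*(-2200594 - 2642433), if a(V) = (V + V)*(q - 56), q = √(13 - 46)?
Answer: 18477949611044 + 12717788902*I*√33 ≈ 1.8478e+13 + 7.3058e+10*I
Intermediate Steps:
q = I*√33 (q = √(-33) = I*√33 ≈ 5.7446*I)
a(V) = 2*V*(-56 + I*√33) (a(V) = (V + V)*(I*√33 - 56) = (2*V)*(-56 + I*√33) = 2*V*(-56 + I*√33))
(-3962428 + a(-1313))*(-2200594 - 2642433) = (-3962428 + 2*(-1313)*(-56 + I*√33))*(-2200594 - 2642433) = (-3962428 + (147056 - 2626*I*√33))*(-4843027) = (-3815372 - 2626*I*√33)*(-4843027) = 18477949611044 + 12717788902*I*√33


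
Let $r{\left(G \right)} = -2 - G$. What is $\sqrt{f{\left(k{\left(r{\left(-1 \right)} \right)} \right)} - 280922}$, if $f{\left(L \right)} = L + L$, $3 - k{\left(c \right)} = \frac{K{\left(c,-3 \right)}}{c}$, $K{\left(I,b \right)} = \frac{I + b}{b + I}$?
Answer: $i \sqrt{280914} \approx 530.01 i$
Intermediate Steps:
$K{\left(I,b \right)} = 1$ ($K{\left(I,b \right)} = \frac{I + b}{I + b} = 1$)
$k{\left(c \right)} = 3 - \frac{1}{c}$ ($k{\left(c \right)} = 3 - 1 \frac{1}{c} = 3 - \frac{1}{c}$)
$f{\left(L \right)} = 2 L$
$\sqrt{f{\left(k{\left(r{\left(-1 \right)} \right)} \right)} - 280922} = \sqrt{2 \left(3 - \frac{1}{-2 - -1}\right) - 280922} = \sqrt{2 \left(3 - \frac{1}{-2 + 1}\right) - 280922} = \sqrt{2 \left(3 - \frac{1}{-1}\right) - 280922} = \sqrt{2 \left(3 - -1\right) - 280922} = \sqrt{2 \left(3 + 1\right) - 280922} = \sqrt{2 \cdot 4 - 280922} = \sqrt{8 - 280922} = \sqrt{-280914} = i \sqrt{280914}$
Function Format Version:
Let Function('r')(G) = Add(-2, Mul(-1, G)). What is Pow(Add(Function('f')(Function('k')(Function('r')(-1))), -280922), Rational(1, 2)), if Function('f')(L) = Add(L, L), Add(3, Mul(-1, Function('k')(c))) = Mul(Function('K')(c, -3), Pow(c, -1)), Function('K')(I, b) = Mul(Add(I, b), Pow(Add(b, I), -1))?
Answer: Mul(I, Pow(280914, Rational(1, 2))) ≈ Mul(530.01, I)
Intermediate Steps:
Function('K')(I, b) = 1 (Function('K')(I, b) = Mul(Add(I, b), Pow(Add(I, b), -1)) = 1)
Function('k')(c) = Add(3, Mul(-1, Pow(c, -1))) (Function('k')(c) = Add(3, Mul(-1, Mul(1, Pow(c, -1)))) = Add(3, Mul(-1, Pow(c, -1))))
Function('f')(L) = Mul(2, L)
Pow(Add(Function('f')(Function('k')(Function('r')(-1))), -280922), Rational(1, 2)) = Pow(Add(Mul(2, Add(3, Mul(-1, Pow(Add(-2, Mul(-1, -1)), -1)))), -280922), Rational(1, 2)) = Pow(Add(Mul(2, Add(3, Mul(-1, Pow(Add(-2, 1), -1)))), -280922), Rational(1, 2)) = Pow(Add(Mul(2, Add(3, Mul(-1, Pow(-1, -1)))), -280922), Rational(1, 2)) = Pow(Add(Mul(2, Add(3, Mul(-1, -1))), -280922), Rational(1, 2)) = Pow(Add(Mul(2, Add(3, 1)), -280922), Rational(1, 2)) = Pow(Add(Mul(2, 4), -280922), Rational(1, 2)) = Pow(Add(8, -280922), Rational(1, 2)) = Pow(-280914, Rational(1, 2)) = Mul(I, Pow(280914, Rational(1, 2)))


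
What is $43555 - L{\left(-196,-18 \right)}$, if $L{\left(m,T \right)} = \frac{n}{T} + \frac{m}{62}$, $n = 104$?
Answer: $\frac{12154339}{279} \approx 43564.0$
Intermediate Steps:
$L{\left(m,T \right)} = \frac{104}{T} + \frac{m}{62}$
$43555 - L{\left(-196,-18 \right)} = 43555 - \left(\frac{104}{-18} + \frac{1}{62} \left(-196\right)\right) = 43555 - \left(104 \left(- \frac{1}{18}\right) - \frac{98}{31}\right) = 43555 - \left(- \frac{52}{9} - \frac{98}{31}\right) = 43555 - - \frac{2494}{279} = 43555 + \frac{2494}{279} = \frac{12154339}{279}$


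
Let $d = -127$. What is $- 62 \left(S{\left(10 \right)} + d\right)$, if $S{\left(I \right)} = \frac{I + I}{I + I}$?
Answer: $7812$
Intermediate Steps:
$S{\left(I \right)} = 1$ ($S{\left(I \right)} = \frac{2 I}{2 I} = 2 I \frac{1}{2 I} = 1$)
$- 62 \left(S{\left(10 \right)} + d\right) = - 62 \left(1 - 127\right) = \left(-62\right) \left(-126\right) = 7812$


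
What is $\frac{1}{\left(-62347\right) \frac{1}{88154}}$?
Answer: $- \frac{88154}{62347} \approx -1.4139$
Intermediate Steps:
$\frac{1}{\left(-62347\right) \frac{1}{88154}} = \frac{1}{- \frac{62347}{88154}} = - \frac{88154}{62347}$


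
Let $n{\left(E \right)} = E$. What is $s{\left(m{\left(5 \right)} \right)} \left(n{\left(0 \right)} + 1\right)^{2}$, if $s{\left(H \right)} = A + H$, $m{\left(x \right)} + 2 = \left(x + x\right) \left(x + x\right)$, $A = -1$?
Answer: $97$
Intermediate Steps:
$m{\left(x \right)} = -2 + 4 x^{2}$ ($m{\left(x \right)} = -2 + \left(x + x\right) \left(x + x\right) = -2 + 2 x 2 x = -2 + 4 x^{2}$)
$s{\left(H \right)} = -1 + H$
$s{\left(m{\left(5 \right)} \right)} \left(n{\left(0 \right)} + 1\right)^{2} = \left(-1 - \left(2 - 4 \cdot 5^{2}\right)\right) \left(0 + 1\right)^{2} = \left(-1 + \left(-2 + 4 \cdot 25\right)\right) 1^{2} = \left(-1 + \left(-2 + 100\right)\right) 1 = \left(-1 + 98\right) 1 = 97 \cdot 1 = 97$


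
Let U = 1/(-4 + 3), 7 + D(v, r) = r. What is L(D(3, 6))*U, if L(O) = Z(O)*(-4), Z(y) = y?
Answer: -4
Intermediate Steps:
D(v, r) = -7 + r
L(O) = -4*O (L(O) = O*(-4) = -4*O)
U = -1 (U = 1/(-1) = -1)
L(D(3, 6))*U = -4*(-7 + 6)*(-1) = -4*(-1)*(-1) = 4*(-1) = -4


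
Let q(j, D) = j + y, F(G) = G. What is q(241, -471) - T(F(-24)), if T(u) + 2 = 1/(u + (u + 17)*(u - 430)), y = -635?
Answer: -1236369/3154 ≈ -392.00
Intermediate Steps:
q(j, D) = -635 + j (q(j, D) = j - 635 = -635 + j)
T(u) = -2 + 1/(u + (-430 + u)*(17 + u)) (T(u) = -2 + 1/(u + (u + 17)*(u - 430)) = -2 + 1/(u + (17 + u)*(-430 + u)) = -2 + 1/(u + (-430 + u)*(17 + u)))
q(241, -471) - T(F(-24)) = (-635 + 241) - (-14621 - 824*(-24) + 2*(-24)²)/(7310 - 1*(-24)² + 412*(-24)) = -394 - (-14621 + 19776 + 2*576)/(7310 - 1*576 - 9888) = -394 - (-14621 + 19776 + 1152)/(7310 - 576 - 9888) = -394 - 6307/(-3154) = -394 - (-1)*6307/3154 = -394 - 1*(-6307/3154) = -394 + 6307/3154 = -1236369/3154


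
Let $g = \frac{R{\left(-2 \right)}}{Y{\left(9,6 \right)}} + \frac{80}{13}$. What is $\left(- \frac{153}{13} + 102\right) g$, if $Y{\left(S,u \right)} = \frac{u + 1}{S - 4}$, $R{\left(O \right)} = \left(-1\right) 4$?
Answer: $\frac{351900}{1183} \approx 297.46$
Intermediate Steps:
$R{\left(O \right)} = -4$
$Y{\left(S,u \right)} = \frac{1 + u}{-4 + S}$
$g = \frac{300}{91}$ ($g = - \frac{4}{\frac{1}{-4 + 9} \left(1 + 6\right)} + \frac{80}{13} = - \frac{4}{\frac{1}{5} \cdot 7} + 80 \cdot \frac{1}{13} = - \frac{4}{\frac{1}{5} \cdot 7} + \frac{80}{13} = - \frac{4}{\frac{7}{5}} + \frac{80}{13} = \left(-4\right) \frac{5}{7} + \frac{80}{13} = - \frac{20}{7} + \frac{80}{13} = \frac{300}{91} \approx 3.2967$)
$\left(- \frac{153}{13} + 102\right) g = \left(- \frac{153}{13} + 102\right) \frac{300}{91} = \frac{1173}{13} \cdot \frac{300}{91} = \frac{351900}{1183}$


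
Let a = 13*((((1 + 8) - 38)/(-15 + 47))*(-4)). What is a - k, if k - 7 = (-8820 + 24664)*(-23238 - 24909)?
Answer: 6102728865/8 ≈ 7.6284e+8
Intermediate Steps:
k = -762841061 (k = 7 + (-8820 + 24664)*(-23238 - 24909) = 7 + 15844*(-48147) = 7 - 762841068 = -762841061)
a = 377/8 (a = 13*(((9 - 38)/32)*(-4)) = 13*(-29*1/32*(-4)) = 13*(-29/32*(-4)) = 13*(29/8) = 377/8 ≈ 47.125)
a - k = 377/8 - 1*(-762841061) = 377/8 + 762841061 = 6102728865/8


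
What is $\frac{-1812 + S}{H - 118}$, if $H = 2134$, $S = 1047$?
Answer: $- \frac{85}{224} \approx -0.37946$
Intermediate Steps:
$\frac{-1812 + S}{H - 118} = \frac{-1812 + 1047}{2134 - 118} = - \frac{765}{2016} = \left(-765\right) \frac{1}{2016} = - \frac{85}{224}$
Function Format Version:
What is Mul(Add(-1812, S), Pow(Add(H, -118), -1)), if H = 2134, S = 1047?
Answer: Rational(-85, 224) ≈ -0.37946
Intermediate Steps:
Mul(Add(-1812, S), Pow(Add(H, -118), -1)) = Mul(Add(-1812, 1047), Pow(Add(2134, -118), -1)) = Mul(-765, Pow(2016, -1)) = Mul(-765, Rational(1, 2016)) = Rational(-85, 224)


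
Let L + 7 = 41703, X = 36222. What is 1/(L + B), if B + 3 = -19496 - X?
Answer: -1/14025 ≈ -7.1301e-5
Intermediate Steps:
L = 41696 (L = -7 + 41703 = 41696)
B = -55721 (B = -3 + (-19496 - 1*36222) = -3 + (-19496 - 36222) = -3 - 55718 = -55721)
1/(L + B) = 1/(41696 - 55721) = 1/(-14025) = -1/14025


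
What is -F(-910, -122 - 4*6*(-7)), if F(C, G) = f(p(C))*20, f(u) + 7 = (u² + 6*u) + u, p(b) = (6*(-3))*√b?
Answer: 5896940 + 2520*I*√910 ≈ 5.8969e+6 + 76019.0*I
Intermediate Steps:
p(b) = -18*√b
f(u) = -7 + u² + 7*u (f(u) = -7 + ((u² + 6*u) + u) = -7 + (u² + 7*u) = -7 + u² + 7*u)
F(C, G) = -140 - 2520*√C + 6480*C (F(C, G) = (-7 + (-18*√C)² + 7*(-18*√C))*20 = (-7 + 324*C - 126*√C)*20 = (-7 - 126*√C + 324*C)*20 = -140 - 2520*√C + 6480*C)
-F(-910, -122 - 4*6*(-7)) = -(-140 - 2520*I*√910 + 6480*(-910)) = -(-140 - 2520*I*√910 - 5896800) = -(-5896940 - 2520*I*√910) = 5896940 + 2520*I*√910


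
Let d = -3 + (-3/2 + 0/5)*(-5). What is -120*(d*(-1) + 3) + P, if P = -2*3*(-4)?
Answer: 204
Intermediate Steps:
d = 9/2 (d = -3 + (-3*½ + 0*(⅕))*(-5) = -3 + (-3/2 + 0)*(-5) = -3 - 3/2*(-5) = -3 + 15/2 = 9/2 ≈ 4.5000)
P = 24 (P = -6*(-4) = 24)
-120*(d*(-1) + 3) + P = -120*((9/2)*(-1) + 3) + 24 = -120*(-9/2 + 3) + 24 = -120*(-3/2) + 24 = 180 + 24 = 204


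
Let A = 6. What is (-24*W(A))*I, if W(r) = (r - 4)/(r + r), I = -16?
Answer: 64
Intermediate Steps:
W(r) = (-4 + r)/(2*r) (W(r) = (-4 + r)/((2*r)) = (-4 + r)*(1/(2*r)) = (-4 + r)/(2*r))
(-24*W(A))*I = -12*(-4 + 6)/6*(-16) = -12*2/6*(-16) = -24*1/6*(-16) = -4*(-16) = 64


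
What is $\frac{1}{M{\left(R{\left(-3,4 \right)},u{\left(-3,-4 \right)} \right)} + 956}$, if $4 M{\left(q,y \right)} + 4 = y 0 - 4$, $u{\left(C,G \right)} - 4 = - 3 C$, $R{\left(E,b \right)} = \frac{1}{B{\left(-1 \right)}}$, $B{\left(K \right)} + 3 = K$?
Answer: $\frac{1}{954} \approx 0.0010482$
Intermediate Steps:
$B{\left(K \right)} = -3 + K$
$R{\left(E,b \right)} = - \frac{1}{4}$ ($R{\left(E,b \right)} = \frac{1}{-3 - 1} = \frac{1}{-4} = - \frac{1}{4}$)
$u{\left(C,G \right)} = 4 - 3 C$
$M{\left(q,y \right)} = -2$ ($M{\left(q,y \right)} = -1 + \frac{y 0 - 4}{4} = -1 + \frac{0 - 4}{4} = -1 + \frac{1}{4} \left(-4\right) = -1 - 1 = -2$)
$\frac{1}{M{\left(R{\left(-3,4 \right)},u{\left(-3,-4 \right)} \right)} + 956} = \frac{1}{-2 + 956} = \frac{1}{954}$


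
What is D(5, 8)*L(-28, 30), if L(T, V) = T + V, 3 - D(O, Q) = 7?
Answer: -8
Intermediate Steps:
D(O, Q) = -4 (D(O, Q) = 3 - 1*7 = 3 - 7 = -4)
D(5, 8)*L(-28, 30) = -4*(-28 + 30) = -4*2 = -8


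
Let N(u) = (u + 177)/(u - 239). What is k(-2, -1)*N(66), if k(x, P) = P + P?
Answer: 486/173 ≈ 2.8092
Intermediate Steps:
k(x, P) = 2*P
N(u) = (177 + u)/(-239 + u)
k(-2, -1)*N(66) = (2*(-1))*((177 + 66)/(-239 + 66)) = -2*243/(-173) = -(-2)*243/173 = -2*(-243/173) = 486/173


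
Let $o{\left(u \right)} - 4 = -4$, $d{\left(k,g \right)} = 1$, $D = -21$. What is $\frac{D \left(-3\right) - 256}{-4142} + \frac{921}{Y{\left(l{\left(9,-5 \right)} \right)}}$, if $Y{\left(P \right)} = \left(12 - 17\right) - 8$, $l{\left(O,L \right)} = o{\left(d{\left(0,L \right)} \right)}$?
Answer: $- \frac{3812273}{53846} \approx -70.8$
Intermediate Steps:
$o{\left(u \right)} = 0$ ($o{\left(u \right)} = 4 - 4 = 0$)
$l{\left(O,L \right)} = 0$
$Y{\left(P \right)} = -13$ ($Y{\left(P \right)} = -5 - 8 = -13$)
$\frac{D \left(-3\right) - 256}{-4142} + \frac{921}{Y{\left(l{\left(9,-5 \right)} \right)}} = \frac{\left(-21\right) \left(-3\right) - 256}{-4142} + \frac{921}{-13} = \left(63 - 256\right) \left(- \frac{1}{4142}\right) + 921 \left(- \frac{1}{13}\right) = \left(-193\right) \left(- \frac{1}{4142}\right) - \frac{921}{13} = \frac{193}{4142} - \frac{921}{13} = - \frac{3812273}{53846}$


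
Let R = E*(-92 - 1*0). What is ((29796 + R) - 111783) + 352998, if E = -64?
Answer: 276899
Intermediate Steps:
R = 5888 (R = -64*(-92 - 1*0) = -64*(-92 + 0) = -64*(-92) = 5888)
((29796 + R) - 111783) + 352998 = ((29796 + 5888) - 111783) + 352998 = (35684 - 111783) + 352998 = -76099 + 352998 = 276899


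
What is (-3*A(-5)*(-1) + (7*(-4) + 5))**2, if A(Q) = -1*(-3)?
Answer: 196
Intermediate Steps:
A(Q) = 3
(-3*A(-5)*(-1) + (7*(-4) + 5))**2 = (-3*3*(-1) + (7*(-4) + 5))**2 = (-9*(-1) + (-28 + 5))**2 = (9 - 23)**2 = (-14)**2 = 196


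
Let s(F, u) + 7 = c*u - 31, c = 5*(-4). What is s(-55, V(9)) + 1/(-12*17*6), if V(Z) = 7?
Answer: -217873/1224 ≈ -178.00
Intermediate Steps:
c = -20
s(F, u) = -38 - 20*u (s(F, u) = -7 + (-20*u - 31) = -7 + (-31 - 20*u) = -38 - 20*u)
s(-55, V(9)) + 1/(-12*17*6) = (-38 - 20*7) + 1/(-12*17*6) = (-38 - 140) + 1/(-204*6) = -178 + 1/(-1224) = -178 - 1/1224 = -217873/1224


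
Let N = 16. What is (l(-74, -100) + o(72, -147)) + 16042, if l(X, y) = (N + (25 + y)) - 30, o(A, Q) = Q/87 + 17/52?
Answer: 24055069/1508 ≈ 15952.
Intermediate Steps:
o(A, Q) = 17/52 + Q/87 (o(A, Q) = Q*(1/87) + 17*(1/52) = Q/87 + 17/52 = 17/52 + Q/87)
l(X, y) = 11 + y (l(X, y) = (16 + (25 + y)) - 30 = (41 + y) - 30 = 11 + y)
(l(-74, -100) + o(72, -147)) + 16042 = ((11 - 100) + (17/52 + (1/87)*(-147))) + 16042 = (-89 + (17/52 - 49/29)) + 16042 = (-89 - 2055/1508) + 16042 = -136267/1508 + 16042 = 24055069/1508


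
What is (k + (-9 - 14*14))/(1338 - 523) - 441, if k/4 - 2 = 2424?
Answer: -349916/815 ≈ -429.34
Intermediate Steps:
k = 9704 (k = 8 + 4*2424 = 8 + 9696 = 9704)
(k + (-9 - 14*14))/(1338 - 523) - 441 = (9704 + (-9 - 14*14))/(1338 - 523) - 441 = (9704 + (-9 - 196))/815 - 441 = (9704 - 205)*(1/815) - 441 = 9499*(1/815) - 441 = 9499/815 - 441 = -349916/815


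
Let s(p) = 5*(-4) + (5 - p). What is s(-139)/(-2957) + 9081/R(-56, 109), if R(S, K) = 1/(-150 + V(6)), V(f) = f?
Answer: -3866762572/2957 ≈ -1.3077e+6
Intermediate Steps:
R(S, K) = -1/144 (R(S, K) = 1/(-150 + 6) = 1/(-144) = -1/144)
s(p) = -15 - p (s(p) = -20 + (5 - p) = -15 - p)
s(-139)/(-2957) + 9081/R(-56, 109) = (-15 - 1*(-139))/(-2957) + 9081/(-1/144) = (-15 + 139)*(-1/2957) + 9081*(-144) = 124*(-1/2957) - 1307664 = -124/2957 - 1307664 = -3866762572/2957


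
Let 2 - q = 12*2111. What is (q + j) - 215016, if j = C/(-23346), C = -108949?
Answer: -5611008767/23346 ≈ -2.4034e+5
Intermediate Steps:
q = -25330 (q = 2 - 12*2111 = 2 - 1*25332 = 2 - 25332 = -25330)
j = 108949/23346 (j = -108949/(-23346) = -108949*(-1/23346) = 108949/23346 ≈ 4.6667)
(q + j) - 215016 = (-25330 + 108949/23346) - 215016 = -591245231/23346 - 215016 = -5611008767/23346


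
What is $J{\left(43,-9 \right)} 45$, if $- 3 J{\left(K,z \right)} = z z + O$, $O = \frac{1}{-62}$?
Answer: $- \frac{75315}{62} \approx -1214.8$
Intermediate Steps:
$O = - \frac{1}{62} \approx -0.016129$
$J{\left(K,z \right)} = \frac{1}{186} - \frac{z^{2}}{3}$ ($J{\left(K,z \right)} = - \frac{z z - \frac{1}{62}}{3} = - \frac{z^{2} - \frac{1}{62}}{3} = - \frac{- \frac{1}{62} + z^{2}}{3} = \frac{1}{186} - \frac{z^{2}}{3}$)
$J{\left(43,-9 \right)} 45 = \left(\frac{1}{186} - \frac{\left(-9\right)^{2}}{3}\right) 45 = \left(\frac{1}{186} - 27\right) 45 = \left(- \frac{5021}{186}\right) 45 = - \frac{75315}{62}$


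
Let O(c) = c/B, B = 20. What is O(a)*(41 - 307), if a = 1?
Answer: -133/10 ≈ -13.300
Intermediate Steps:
O(c) = c/20
O(a)*(41 - 307) = ((1/20)*1)*(41 - 307) = (1/20)*(-266) = -133/10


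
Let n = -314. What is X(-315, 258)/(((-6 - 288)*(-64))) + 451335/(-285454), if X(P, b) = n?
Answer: -2145487979/1342775616 ≈ -1.5978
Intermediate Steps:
X(P, b) = -314
X(-315, 258)/(((-6 - 288)*(-64))) + 451335/(-285454) = -314*(-1/(64*(-6 - 288))) + 451335/(-285454) = -314/((-294*(-64))) + 451335*(-1/285454) = -314/18816 - 451335/285454 = -314*1/18816 - 451335/285454 = -157/9408 - 451335/285454 = -2145487979/1342775616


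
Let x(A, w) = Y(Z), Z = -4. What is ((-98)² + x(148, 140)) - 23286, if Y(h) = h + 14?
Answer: -13672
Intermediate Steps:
Y(h) = 14 + h
x(A, w) = 10 (x(A, w) = 14 - 4 = 10)
((-98)² + x(148, 140)) - 23286 = ((-98)² + 10) - 23286 = (9604 + 10) - 23286 = 9614 - 23286 = -13672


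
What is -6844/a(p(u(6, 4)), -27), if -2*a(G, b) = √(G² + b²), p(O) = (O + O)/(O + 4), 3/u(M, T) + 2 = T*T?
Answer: 807592*√281965/845895 ≈ 506.96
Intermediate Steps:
u(M, T) = 3/(-2 + T²) (u(M, T) = 3/(-2 + T*T) = 3/(-2 + T²))
p(O) = 2*O/(4 + O) (p(O) = (2*O)/(4 + O) = 2*O/(4 + O))
a(G, b) = -√(G² + b²)/2
-6844/a(p(u(6, 4)), -27) = -6844*(-2/√((2*(3/(-2 + 4²))/(4 + 3/(-2 + 4²)))² + (-27)²)) = -6844*(-2/√((2*(3/(-2 + 16))/(4 + 3/(-2 + 16)))² + 729)) = -6844*(-2/√((2*(3/14)/(4 + 3/14))² + 729)) = -6844*(-2/√((2*(3/14)/(59/14))² + 729)) = -6844*(-2/√((2*(3/14)*(14/59))² + 729)) = -6844*(-2/√((6/59)² + 729)) = -6844*(-2/√(36/3481 + 729)) = -6844*(-118*√281965/845895) = -(-807592)*√281965/845895 = 807592*√281965/845895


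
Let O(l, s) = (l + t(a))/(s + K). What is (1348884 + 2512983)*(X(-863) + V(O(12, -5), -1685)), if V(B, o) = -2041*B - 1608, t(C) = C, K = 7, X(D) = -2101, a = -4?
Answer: -45851946891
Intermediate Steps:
O(l, s) = (-4 + l)/(7 + s) (O(l, s) = (l - 4)/(s + 7) = (-4 + l)/(7 + s))
V(B, o) = -1608 - 2041*B
(1348884 + 2512983)*(X(-863) + V(O(12, -5), -1685)) = (1348884 + 2512983)*(-2101 + (-1608 - 2041*(-4 + 12)/(7 - 5))) = 3861867*(-2101 + (-1608 - 2041*8/2)) = 3861867*(-2101 + (-1608 - 2041*4)) = 3861867*(-2101 + (-1608 - 8164)) = 3861867*(-2101 - 9772) = 3861867*(-11873) = -45851946891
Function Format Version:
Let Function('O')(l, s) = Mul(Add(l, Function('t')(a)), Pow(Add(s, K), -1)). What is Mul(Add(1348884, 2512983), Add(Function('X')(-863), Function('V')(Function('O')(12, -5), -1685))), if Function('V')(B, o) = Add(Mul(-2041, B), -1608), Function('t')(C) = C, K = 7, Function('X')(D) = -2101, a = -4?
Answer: -45851946891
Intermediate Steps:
Function('O')(l, s) = Mul(Pow(Add(7, s), -1), Add(-4, l)) (Function('O')(l, s) = Mul(Add(l, -4), Pow(Add(s, 7), -1)) = Mul(Add(-4, l), Pow(Add(7, s), -1)) = Mul(Pow(Add(7, s), -1), Add(-4, l)))
Function('V')(B, o) = Add(-1608, Mul(-2041, B))
Mul(Add(1348884, 2512983), Add(Function('X')(-863), Function('V')(Function('O')(12, -5), -1685))) = Mul(Add(1348884, 2512983), Add(-2101, Add(-1608, Mul(-2041, Mul(Pow(Add(7, -5), -1), Add(-4, 12)))))) = Mul(3861867, Add(-2101, Add(-1608, Mul(-2041, Mul(Pow(2, -1), 8))))) = Mul(3861867, Add(-2101, Add(-1608, Mul(-2041, Mul(Rational(1, 2), 8))))) = Mul(3861867, Add(-2101, Add(-1608, Mul(-2041, 4)))) = Mul(3861867, Add(-2101, Add(-1608, -8164))) = Mul(3861867, Add(-2101, -9772)) = Mul(3861867, -11873) = -45851946891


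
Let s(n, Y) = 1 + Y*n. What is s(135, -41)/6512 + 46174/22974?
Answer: 43386743/37401672 ≈ 1.1600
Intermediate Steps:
s(135, -41)/6512 + 46174/22974 = (1 - 41*135)/6512 + 46174/22974 = (1 - 5535)*(1/6512) + 46174*(1/22974) = -5534*1/6512 + 23087/11487 = -2767/3256 + 23087/11487 = 43386743/37401672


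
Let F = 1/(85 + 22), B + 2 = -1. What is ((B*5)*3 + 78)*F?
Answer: 33/107 ≈ 0.30841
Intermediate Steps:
B = -3 (B = -2 - 1 = -3)
F = 1/107 ≈ 0.0093458
((B*5)*3 + 78)*F = (-3*5*3 + 78)*(1/107) = (-15*3 + 78)*(1/107) = (-45 + 78)*(1/107) = 33*(1/107) = 33/107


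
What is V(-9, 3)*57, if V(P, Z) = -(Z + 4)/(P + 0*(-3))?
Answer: 133/3 ≈ 44.333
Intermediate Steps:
V(P, Z) = -(4 + Z)/P (V(P, Z) = -(4 + Z)/(P + 0) = -(4 + Z)/P)
V(-9, 3)*57 = ((-4 - 1*3)/(-9))*57 = -(-4 - 3)/9*57 = -⅑*(-7)*57 = (7/9)*57 = 133/3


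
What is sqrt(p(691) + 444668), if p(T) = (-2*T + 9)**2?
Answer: sqrt(2329797) ≈ 1526.4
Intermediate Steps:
p(T) = (9 - 2*T)**2
sqrt(p(691) + 444668) = sqrt((-9 + 2*691)**2 + 444668) = sqrt((-9 + 1382)**2 + 444668) = sqrt(1373**2 + 444668) = sqrt(1885129 + 444668) = sqrt(2329797)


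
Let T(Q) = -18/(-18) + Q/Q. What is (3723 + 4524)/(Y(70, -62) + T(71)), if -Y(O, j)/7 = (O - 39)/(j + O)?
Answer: -21992/67 ≈ -328.24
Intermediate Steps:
Y(O, j) = -7*(-39 + O)/(O + j) (Y(O, j) = -7*(O - 39)/(j + O) = -7*(-39 + O)/(O + j))
T(Q) = 2 (T(Q) = -18*(-1/18) + 1 = 1 + 1 = 2)
(3723 + 4524)/(Y(70, -62) + T(71)) = (3723 + 4524)/(7*(39 - 1*70)/(70 - 62) + 2) = 8247/(7*(39 - 70)/8 + 2) = 8247/(7*(⅛)*(-31) + 2) = 8247/(-217/8 + 2) = 8247/(-201/8) = 8247*(-8/201) = -21992/67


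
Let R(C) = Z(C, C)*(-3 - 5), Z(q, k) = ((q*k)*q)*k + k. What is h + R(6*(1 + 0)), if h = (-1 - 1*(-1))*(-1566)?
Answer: -10416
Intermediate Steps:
Z(q, k) = k + k²*q² (Z(q, k) = ((k*q)*q)*k + k = (k*q²)*k + k = k²*q² + k = k + k²*q²)
R(C) = -8*C*(1 + C³) (R(C) = (C*(1 + C*C²))*(-3 - 5) = (C*(1 + C³))*(-8) = -8*C*(1 + C³))
h = 0 (h = (-1 + 1)*(-1566) = 0*(-1566) = 0)
h + R(6*(1 + 0)) = 0 - 8*6*(1 + 0)*(1 + (6*(1 + 0))³) = 0 - 8*6*1*(1 + (6*1)³) = 0 - 8*6*(1 + 6³) = 0 - 8*6*(1 + 216) = 0 - 8*6*217 = 0 - 10416 = -10416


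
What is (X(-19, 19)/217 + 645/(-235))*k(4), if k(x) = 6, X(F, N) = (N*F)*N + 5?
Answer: -2100786/10199 ≈ -205.98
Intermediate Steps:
X(F, N) = 5 + F*N² (X(F, N) = (F*N)*N + 5 = F*N² + 5 = 5 + F*N²)
(X(-19, 19)/217 + 645/(-235))*k(4) = ((5 - 19*19²)/217 + 645/(-235))*6 = ((5 - 19*361)*(1/217) + 645*(-1/235))*6 = ((5 - 6859)*(1/217) - 129/47)*6 = (-6854*1/217 - 129/47)*6 = (-6854/217 - 129/47)*6 = -350131/10199*6 = -2100786/10199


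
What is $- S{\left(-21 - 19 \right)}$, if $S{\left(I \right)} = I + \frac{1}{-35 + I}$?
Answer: $\frac{3001}{75} \approx 40.013$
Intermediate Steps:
$- S{\left(-21 - 19 \right)} = - \frac{1 + \left(-21 - 19\right)^{2} - 35 \left(-21 - 19\right)}{-35 - 40} = - \frac{1 + \left(-40\right)^{2} - -1400}{-35 - 40} = - \frac{1 + 1600 + 1400}{-75} = - \frac{\left(-1\right) 3001}{75} = \left(-1\right) \left(- \frac{3001}{75}\right) = \frac{3001}{75}$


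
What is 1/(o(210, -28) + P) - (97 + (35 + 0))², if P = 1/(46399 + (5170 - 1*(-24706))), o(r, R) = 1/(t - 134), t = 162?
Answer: -1327367772/76303 ≈ -17396.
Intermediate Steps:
o(r, R) = 1/28 (o(r, R) = 1/(162 - 134) = 1/28)
P = 1/76275 (P = 1/(46399 + (5170 + 24706)) = 1/(46399 + 29876) = 1/76275 ≈ 1.3110e-5)
1/(o(210, -28) + P) - (97 + (35 + 0))² = 1/(1/28 + 1/76275) - (97 + (35 + 0))² = 1/(76303/2135700) - (97 + 35)² = 2135700/76303 - 1*132² = 2135700/76303 - 1*17424 = 2135700/76303 - 17424 = -1327367772/76303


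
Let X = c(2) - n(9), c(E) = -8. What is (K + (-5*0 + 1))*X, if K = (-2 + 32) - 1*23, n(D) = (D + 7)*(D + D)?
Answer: -2368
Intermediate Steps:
n(D) = 2*D*(7 + D) (n(D) = (7 + D)*(2*D) = 2*D*(7 + D))
K = 7 (K = 30 - 23 = 7)
X = -296 (X = -8 - 2*9*(7 + 9) = -8 - 2*9*16 = -8 - 1*288 = -8 - 288 = -296)
(K + (-5*0 + 1))*X = (7 + (-5*0 + 1))*(-296) = (7 + (0 + 1))*(-296) = (7 + 1)*(-296) = 8*(-296) = -2368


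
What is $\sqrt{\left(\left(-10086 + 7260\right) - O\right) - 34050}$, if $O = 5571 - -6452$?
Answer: $i \sqrt{48899} \approx 221.13 i$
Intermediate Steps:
$O = 12023$ ($O = 5571 + 6452 = 12023$)
$\sqrt{\left(\left(-10086 + 7260\right) - O\right) - 34050} = \sqrt{\left(\left(-10086 + 7260\right) - 12023\right) - 34050} = \sqrt{\left(-2826 - 12023\right) - 34050} = \sqrt{-14849 - 34050} = \sqrt{-48899} = i \sqrt{48899}$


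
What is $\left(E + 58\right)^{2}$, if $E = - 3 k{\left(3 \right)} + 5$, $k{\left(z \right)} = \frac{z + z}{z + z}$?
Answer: $3600$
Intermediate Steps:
$k{\left(z \right)} = 1$ ($k{\left(z \right)} = \frac{2 z}{2 z} = 2 z \frac{1}{2 z} = 1$)
$E = 2$ ($E = \left(-3\right) 1 + 5 = -3 + 5 = 2$)
$\left(E + 58\right)^{2} = \left(2 + 58\right)^{2} = 60^{2} = 3600$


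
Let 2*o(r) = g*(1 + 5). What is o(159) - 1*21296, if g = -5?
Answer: -21311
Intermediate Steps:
o(r) = -15 (o(r) = (-5*(1 + 5))/2 = (-5*6)/2 = (½)*(-30) = -15)
o(159) - 1*21296 = -15 - 1*21296 = -15 - 21296 = -21311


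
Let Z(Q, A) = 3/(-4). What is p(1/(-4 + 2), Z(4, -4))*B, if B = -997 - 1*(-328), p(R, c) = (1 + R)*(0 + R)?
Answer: 669/4 ≈ 167.25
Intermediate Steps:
Z(Q, A) = -¾ (Z(Q, A) = 3*(-¼) = -¾)
p(R, c) = R*(1 + R) (p(R, c) = (1 + R)*R = R*(1 + R))
B = -669 (B = -997 + 328 = -669)
p(1/(-4 + 2), Z(4, -4))*B = ((1 + 1/(-4 + 2))/(-4 + 2))*(-669) = ((1 + 1/(-2))/(-2))*(-669) = -(1 - ½)/2*(-669) = -½*½*(-669) = -¼*(-669) = 669/4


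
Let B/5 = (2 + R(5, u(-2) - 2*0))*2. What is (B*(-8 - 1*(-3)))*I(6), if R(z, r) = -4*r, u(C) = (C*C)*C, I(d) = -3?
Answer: 5100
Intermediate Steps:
u(C) = C³ (u(C) = C²*C = C³)
B = 340 (B = 5*((2 - 4*((-2)³ - 2*0))*2) = 5*((2 - 4*(-8 + 0))*2) = 5*((2 - 4*(-8))*2) = 5*((2 + 32)*2) = 5*(34*2) = 5*68 = 340)
(B*(-8 - 1*(-3)))*I(6) = (340*(-8 - 1*(-3)))*(-3) = (340*(-8 + 3))*(-3) = (340*(-5))*(-3) = -1700*(-3) = 5100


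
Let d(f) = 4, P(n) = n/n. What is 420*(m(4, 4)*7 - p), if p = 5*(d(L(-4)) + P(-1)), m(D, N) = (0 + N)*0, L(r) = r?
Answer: -10500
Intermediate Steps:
P(n) = 1
m(D, N) = 0 (m(D, N) = N*0 = 0)
p = 25 (p = 5*(4 + 1) = 5*5 = 25)
420*(m(4, 4)*7 - p) = 420*(0*7 - 1*25) = 420*(0 - 25) = 420*(-25) = -10500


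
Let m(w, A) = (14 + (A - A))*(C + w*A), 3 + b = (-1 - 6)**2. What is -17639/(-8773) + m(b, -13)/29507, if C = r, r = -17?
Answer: 14352853/8350481 ≈ 1.7188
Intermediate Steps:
b = 46 (b = -3 + (-1 - 6)**2 = -3 + (-7)**2 = -3 + 49 = 46)
C = -17
m(w, A) = -238 + 14*A*w (m(w, A) = (14 + (A - A))*(-17 + w*A) = (14 + 0)*(-17 + A*w) = 14*(-17 + A*w) = -238 + 14*A*w)
-17639/(-8773) + m(b, -13)/29507 = -17639/(-8773) + (-238 + 14*(-13)*46)/29507 = -17639*(-1/8773) + (-238 - 8372)*(1/29507) = 569/283 - 8610*1/29507 = 569/283 - 8610/29507 = 14352853/8350481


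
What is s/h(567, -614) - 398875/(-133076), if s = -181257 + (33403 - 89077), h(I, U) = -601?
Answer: 31769553631/79978676 ≈ 397.23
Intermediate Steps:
s = -236931 (s = -181257 - 55674 = -236931)
s/h(567, -614) - 398875/(-133076) = -236931/(-601) - 398875/(-133076) = -236931*(-1/601) - 398875*(-1/133076) = 236931/601 + 398875/133076 = 31769553631/79978676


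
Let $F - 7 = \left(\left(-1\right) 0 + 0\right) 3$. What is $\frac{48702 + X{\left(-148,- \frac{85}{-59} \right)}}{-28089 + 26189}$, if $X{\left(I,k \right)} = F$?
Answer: $- \frac{48709}{1900} \approx -25.636$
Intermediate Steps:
$F = 7$ ($F = 7 + \left(\left(-1\right) 0 + 0\right) 3 = 7 + \left(0 + 0\right) 3 = 7 + 0 \cdot 3 = 7 + 0 = 7$)
$X{\left(I,k \right)} = 7$
$\frac{48702 + X{\left(-148,- \frac{85}{-59} \right)}}{-28089 + 26189} = \frac{48702 + 7}{-28089 + 26189} = \frac{48709}{-1900} = 48709 \left(- \frac{1}{1900}\right) = - \frac{48709}{1900}$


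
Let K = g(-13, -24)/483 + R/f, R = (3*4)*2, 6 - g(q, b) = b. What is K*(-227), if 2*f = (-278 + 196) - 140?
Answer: 208386/5957 ≈ 34.982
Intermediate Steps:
f = -111 (f = ((-278 + 196) - 140)/2 = (-82 - 140)/2 = (½)*(-222) = -111)
g(q, b) = 6 - b
R = 24 (R = 12*2 = 24)
K = -918/5957 (K = (6 - 1*(-24))/483 + 24/(-111) = (6 + 24)*(1/483) + 24*(-1/111) = 30*(1/483) - 8/37 = 10/161 - 8/37 = -918/5957 ≈ -0.15410)
K*(-227) = -918/5957*(-227) = 208386/5957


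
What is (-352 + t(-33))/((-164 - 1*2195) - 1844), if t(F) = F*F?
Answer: -737/4203 ≈ -0.17535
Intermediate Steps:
t(F) = F²
(-352 + t(-33))/((-164 - 1*2195) - 1844) = (-352 + (-33)²)/((-164 - 1*2195) - 1844) = (-352 + 1089)/((-164 - 2195) - 1844) = 737/(-2359 - 1844) = 737/(-4203) = 737*(-1/4203) = -737/4203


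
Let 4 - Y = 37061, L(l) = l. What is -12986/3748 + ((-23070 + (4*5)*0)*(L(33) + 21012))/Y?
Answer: 909601661999/69444818 ≈ 13098.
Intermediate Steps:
Y = -37057 (Y = 4 - 1*37061 = 4 - 37061 = -37057)
-12986/3748 + ((-23070 + (4*5)*0)*(L(33) + 21012))/Y = -12986/3748 + ((-23070 + (4*5)*0)*(33 + 21012))/(-37057) = -12986*1/3748 + ((-23070 + 20*0)*21045)*(-1/37057) = -6493/1874 + ((-23070 + 0)*21045)*(-1/37057) = -6493/1874 - 23070*21045*(-1/37057) = -6493/1874 - 485508150*(-1/37057) = -6493/1874 + 485508150/37057 = 909601661999/69444818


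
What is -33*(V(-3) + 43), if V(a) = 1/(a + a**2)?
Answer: -2849/2 ≈ -1424.5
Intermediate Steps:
-33*(V(-3) + 43) = -33*(1/((-3)*(1 - 3)) + 43) = -33*(-1/3/(-2) + 43) = -33*(-1/3*(-1/2) + 43) = -33*(1/6 + 43) = -33*259/6 = -2849/2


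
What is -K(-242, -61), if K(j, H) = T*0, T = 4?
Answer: 0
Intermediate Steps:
K(j, H) = 0 (K(j, H) = 4*0 = 0)
-K(-242, -61) = -1*0 = 0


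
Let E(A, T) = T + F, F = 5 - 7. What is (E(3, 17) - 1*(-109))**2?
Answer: 15376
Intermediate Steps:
F = -2
E(A, T) = -2 + T (E(A, T) = T - 2 = -2 + T)
(E(3, 17) - 1*(-109))**2 = ((-2 + 17) - 1*(-109))**2 = (15 + 109)**2 = 124**2 = 15376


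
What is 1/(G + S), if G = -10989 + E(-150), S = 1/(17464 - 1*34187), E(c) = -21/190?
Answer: -3177370/34916470303 ≈ -9.0999e-5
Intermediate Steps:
E(c) = -21/190 (E(c) = -21*1/190 = -21/190)
S = -1/16723 (S = 1/(17464 - 34187) = 1/(-16723) = -1/16723 ≈ -5.9798e-5)
G = -2087931/190 (G = -10989 - 21/190 = -2087931/190 ≈ -10989.)
1/(G + S) = 1/(-2087931/190 - 1/16723) = 1/(-34916470303/3177370) = -3177370/34916470303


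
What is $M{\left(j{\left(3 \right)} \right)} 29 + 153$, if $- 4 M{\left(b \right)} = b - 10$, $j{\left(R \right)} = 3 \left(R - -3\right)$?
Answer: $95$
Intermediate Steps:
$j{\left(R \right)} = 9 + 3 R$ ($j{\left(R \right)} = 3 \left(R + 3\right) = 3 \left(3 + R\right) = 9 + 3 R$)
$M{\left(b \right)} = \frac{5}{2} - \frac{b}{4}$ ($M{\left(b \right)} = - \frac{b - 10}{4} = - \frac{-10 + b}{4} = \frac{5}{2} - \frac{b}{4}$)
$M{\left(j{\left(3 \right)} \right)} 29 + 153 = \left(\frac{5}{2} - \frac{9 + 3 \cdot 3}{4}\right) 29 + 153 = \left(\frac{5}{2} - \frac{9 + 9}{4}\right) 29 + 153 = \left(\frac{5}{2} - \frac{9}{2}\right) 29 + 153 = \left(-2\right) 29 + 153 = -58 + 153 = 95$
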